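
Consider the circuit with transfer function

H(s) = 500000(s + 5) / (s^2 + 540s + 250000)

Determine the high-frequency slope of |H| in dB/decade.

Each pole contributes −20 dB/decade at high frequency; each zero contributes +20 dB/decade.
Net: 1 zero(s) − 2 pole(s) → -20 dB/decade.

-20 dB/decade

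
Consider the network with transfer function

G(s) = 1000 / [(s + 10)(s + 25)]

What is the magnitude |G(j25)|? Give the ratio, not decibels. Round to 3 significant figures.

1.05

At s = jω = j25:
pole (s+10): 10 + j25 → |·| = √(10²+25²) = √725 ≈ 26.926, ∠ = arctan(25/10) ≈ 68.20°
pole (s+25): 25 + j25 → |·| = √(25²+25²) = √1250 ≈ 35.355, ∠ = arctan(25/25) ≈ 45.00°
|G| = 1000 / 951.97 ≈ 1.0505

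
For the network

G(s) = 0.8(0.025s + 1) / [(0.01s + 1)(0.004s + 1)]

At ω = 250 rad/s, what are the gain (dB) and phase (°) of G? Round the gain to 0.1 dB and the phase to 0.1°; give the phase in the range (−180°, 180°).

2.5 dB, -32.3°

At ω = 250 rad/s:
zero (1 + j250·0.025) = 1 + j6.25 → |·| ≈ 6.3295, ∠ ≈ 80.91°
pole (1 + j250·0.01) = 1 + j2.5 → |·| ≈ 2.6926, ∠ ≈ 68.20°
pole (1 + j250·0.004) = 1 + j1 → |·| ≈ 1.4142, ∠ ≈ 45.00°
|G| = 0.8 · 6.3295 / (2.6926 · 1.4142) ≈ 1.3298
Gain = 20 log₁₀(1.3298) ≈ 2.48 dB
∠G = (80.91°) − (68.20° + 45.00°) = -32.29°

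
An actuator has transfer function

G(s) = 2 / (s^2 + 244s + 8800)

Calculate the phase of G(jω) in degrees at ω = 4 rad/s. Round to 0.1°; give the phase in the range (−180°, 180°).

Substitute s = j4:
Numerator: 2 = 2 + j0
Denominator: (j4)^2 + 244(j4) + 8800 = 8784 + j976
|N| = √(2² + 0²) ≈ 2, ∠N ≈ 0.00°
|D| = √(8784² + 976²) ≈ 8838.1, ∠D ≈ 6.34°
∠G = 0.00° − 6.34° = -6.34°

-6.3°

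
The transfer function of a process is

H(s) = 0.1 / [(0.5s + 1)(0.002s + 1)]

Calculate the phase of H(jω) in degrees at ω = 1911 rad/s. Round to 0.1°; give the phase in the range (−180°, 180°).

-165.3°

At ω = 1911 rad/s:
pole (1 + j1911·0.5) = 1 + j955.5 → |·| ≈ 955.5, ∠ ≈ 89.94°
pole (1 + j1911·0.002) = 1 + j3.822 → |·| ≈ 3.9507, ∠ ≈ 75.34°
∠H = (0°) − (89.94° + 75.34°) = -165.28°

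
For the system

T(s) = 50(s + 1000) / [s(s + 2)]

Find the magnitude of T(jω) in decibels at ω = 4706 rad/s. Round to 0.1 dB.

-39.3 dB

At s = jω = j4706:
zero (s+1000): 1000 + j4706 → |·| = √(1000²+4706²) = √23146436 ≈ 4811.1, ∠ = arctan(4706/1000) ≈ 78.00°
pole (s+2): 2 + j4706 → |·| = √(2²+4706²) = √22146440 ≈ 4706, ∠ = arctan(4706/2) ≈ 89.98°
pole at origin: |s| = 4706, ∠ = 90.00° (in denominator)
|T| = 50 · 4811.1 / 2.2146e+07 ≈ 0.010862
Gain = 20 log₁₀(0.010862) ≈ -39.28 dB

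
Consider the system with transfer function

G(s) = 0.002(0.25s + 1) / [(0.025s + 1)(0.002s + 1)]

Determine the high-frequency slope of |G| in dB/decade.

Each pole contributes −20 dB/decade at high frequency; each zero contributes +20 dB/decade.
Net: 1 zero(s) − 2 pole(s) → -20 dB/decade.

-20 dB/decade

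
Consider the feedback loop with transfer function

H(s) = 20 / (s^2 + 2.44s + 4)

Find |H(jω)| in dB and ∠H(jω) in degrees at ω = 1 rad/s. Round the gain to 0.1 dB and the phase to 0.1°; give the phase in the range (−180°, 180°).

At s = jω = j1:
quadratic: (j1)² + 2.44·j1 + 4 = 3 + j2.44 → |·| ≈ 3.867, ∠ ≈ 39.12°
|H| = 20 / 3.867 ≈ 5.172
Gain = 20 log₁₀(5.172) ≈ 14.27 dB
∠H = 0.00° − 39.12° = -39.12°

14.3 dB, -39.1°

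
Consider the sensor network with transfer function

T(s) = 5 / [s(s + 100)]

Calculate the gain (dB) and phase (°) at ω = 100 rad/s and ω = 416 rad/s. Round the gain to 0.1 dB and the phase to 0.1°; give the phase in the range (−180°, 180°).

At s = jω = j100:
pole (s+100): 100 + j100 → |·| = √(100²+100²) = √20000 ≈ 141.42, ∠ = arctan(100/100) ≈ 45.00°
pole at origin: |s| = 100, ∠ = 90.00° (in denominator)
|T| = 5 / 14142 ≈ 0.00035356
Gain = 20 log₁₀(0.00035356) ≈ -69.03 dB
∠T = 0.00° − 135.00° = -135.00°

At s = jω = j416:
pole (s+100): 100 + j416 → |·| = √(100²+416²) = √183056 ≈ 427.85, ∠ = arctan(416/100) ≈ 76.48°
pole at origin: |s| = 416, ∠ = 90.00° (in denominator)
|T| = 5 / 1.7799e+05 ≈ 2.8091e-05
Gain = 20 log₁₀(2.8091e-05) ≈ -91.03 dB
∠T = 0.00° − 166.48° = -166.48°

ω = 100: -69.0 dB, -135.0°; ω = 416: -91.0 dB, -166.5°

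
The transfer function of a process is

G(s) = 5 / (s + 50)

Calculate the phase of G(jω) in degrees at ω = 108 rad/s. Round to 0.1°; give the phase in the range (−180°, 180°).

-65.2°

At s = jω = j108:
pole (s+50): 50 + j108 → |·| = √(50²+108²) = √14164 ≈ 119.01, ∠ = arctan(108/50) ≈ 65.16°
∠G = 0.00° − 65.16° = -65.16°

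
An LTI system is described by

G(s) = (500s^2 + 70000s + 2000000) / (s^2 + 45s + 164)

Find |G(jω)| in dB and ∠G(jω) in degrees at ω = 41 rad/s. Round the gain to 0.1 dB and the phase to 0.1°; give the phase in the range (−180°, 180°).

62.3 dB, -61.4°

Substitute s = j41:
Numerator: 500(j41)^2 + 70000(j41) + 2000000 = 1159500 + j2870000
Denominator: (j41)^2 + 45(j41) + 164 = -1517 + j1845
|N| = √(1159500² + 2870000²) ≈ 3.0954e+06, ∠N ≈ 68.00°
|D| = √(1517² + 1845²) ≈ 2388.6, ∠D ≈ 129.43°
|G| = 3.0954e+06 / 2388.6 ≈ 1295.9
Gain = 20 log₁₀(1295.9) ≈ 62.25 dB
∠G = 68.00° − 129.43° = -61.43°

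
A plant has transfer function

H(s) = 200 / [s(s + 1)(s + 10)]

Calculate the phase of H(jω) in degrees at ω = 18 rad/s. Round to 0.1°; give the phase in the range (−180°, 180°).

122.2°

At s = jω = j18:
pole (s+1): 1 + j18 → |·| = √(1²+18²) = √325 ≈ 18.028, ∠ = arctan(18/1) ≈ 86.82°
pole (s+10): 10 + j18 → |·| = √(10²+18²) = √424 ≈ 20.591, ∠ = arctan(18/10) ≈ 60.95°
pole at origin: |s| = 18, ∠ = 90.00° (in denominator)
∠H = 0.00° − 237.77° = -237.77° ≡ 122.23° (principal value)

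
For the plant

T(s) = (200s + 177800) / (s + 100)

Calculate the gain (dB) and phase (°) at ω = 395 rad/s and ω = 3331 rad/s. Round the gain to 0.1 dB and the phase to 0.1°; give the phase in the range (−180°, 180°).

Substitute s = j395:
Numerator: 200(j395) + 177800 = 177800 + j79000
Denominator: (j395) + 100 = 100 + j395
|N| = √(177800² + 79000²) ≈ 1.9456e+05, ∠N ≈ 23.96°
|D| = √(100² + 395²) ≈ 407.46, ∠D ≈ 75.79°
|T| = 1.9456e+05 / 407.46 ≈ 477.49
Gain = 20 log₁₀(477.49) ≈ 53.58 dB
∠T = 23.96° − 75.79° = -51.83°

Substitute s = j3331:
Numerator: 200(j3331) + 177800 = 177800 + j666200
Denominator: (j3331) + 100 = 100 + j3331
|N| = √(177800² + 666200²) ≈ 6.8952e+05, ∠N ≈ 75.06°
|D| = √(100² + 3331²) ≈ 3332.5, ∠D ≈ 88.28°
|T| = 6.8952e+05 / 3332.5 ≈ 206.91
Gain = 20 log₁₀(206.91) ≈ 46.32 dB
∠T = 75.06° − 88.28° = -13.22°

ω = 395: 53.6 dB, -51.8°; ω = 3331: 46.3 dB, -13.2°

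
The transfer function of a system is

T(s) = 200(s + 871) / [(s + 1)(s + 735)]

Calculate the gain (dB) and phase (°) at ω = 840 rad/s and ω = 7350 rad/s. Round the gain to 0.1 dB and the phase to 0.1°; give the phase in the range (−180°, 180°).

ω = 840: -11.8 dB, -94.8°; ω = 7350: -31.3 dB, -91.0°

At s = jω = j840:
zero (s+871): 871 + j840 → |·| = √(871²+840²) = √1464241 ≈ 1210.1, ∠ = arctan(840/871) ≈ 43.96°
pole (s+1): 1 + j840 → |·| = √(1²+840²) = √705601 ≈ 840, ∠ = arctan(840/1) ≈ 89.93°
pole (s+735): 735 + j840 → |·| = √(735²+840²) = √1245825 ≈ 1116.2, ∠ = arctan(840/735) ≈ 48.81°
|T| = 200 · 1210.1 / 9.3761e+05 ≈ 0.25812
Gain = 20 log₁₀(0.25812) ≈ -11.76 dB
∠T = 43.96° − 138.74° = -94.78°

At s = jω = j7350:
zero (s+871): 871 + j7350 → |·| = √(871²+7350²) = √54781141 ≈ 7401.4, ∠ = arctan(7350/871) ≈ 83.24°
pole (s+1): 1 + j7350 → |·| = √(1²+7350²) = √54022501 ≈ 7350, ∠ = arctan(7350/1) ≈ 89.99°
pole (s+735): 735 + j7350 → |·| = √(735²+7350²) = √54562725 ≈ 7386.7, ∠ = arctan(7350/735) ≈ 84.29°
|T| = 200 · 7401.4 / 5.4292e+07 ≈ 0.027265
Gain = 20 log₁₀(0.027265) ≈ -31.29 dB
∠T = 83.24° − 174.28° = -91.04°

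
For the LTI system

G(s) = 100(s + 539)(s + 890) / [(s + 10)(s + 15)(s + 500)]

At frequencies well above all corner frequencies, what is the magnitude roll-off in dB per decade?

-20 dB/decade

Each pole contributes −20 dB/decade at high frequency; each zero contributes +20 dB/decade.
Net: 2 zero(s) − 3 pole(s) → -20 dB/decade.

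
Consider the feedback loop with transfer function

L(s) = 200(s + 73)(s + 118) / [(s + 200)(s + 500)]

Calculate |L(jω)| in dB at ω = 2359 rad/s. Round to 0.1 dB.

45.8 dB

At s = jω = j2359:
zero (s+73): 73 + j2359 → |·| = √(73²+2359²) = √5570210 ≈ 2360.1, ∠ = arctan(2359/73) ≈ 88.23°
zero (s+118): 118 + j2359 → |·| = √(118²+2359²) = √5578805 ≈ 2361.9, ∠ = arctan(2359/118) ≈ 87.14°
pole (s+200): 200 + j2359 → |·| = √(200²+2359²) = √5604881 ≈ 2367.5, ∠ = arctan(2359/200) ≈ 85.15°
pole (s+500): 500 + j2359 → |·| = √(500²+2359²) = √5814881 ≈ 2411.4, ∠ = arctan(2359/500) ≈ 78.03°
|L| = 200 · 5.5743e+06 / 5.709e+06 ≈ 195.28
Gain = 20 log₁₀(195.28) ≈ 45.81 dB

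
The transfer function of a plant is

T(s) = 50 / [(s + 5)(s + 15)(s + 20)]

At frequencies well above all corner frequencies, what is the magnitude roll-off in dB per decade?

-60 dB/decade

Each pole contributes −20 dB/decade at high frequency; each zero contributes +20 dB/decade.
Net: 0 zero(s) − 3 pole(s) → -60 dB/decade.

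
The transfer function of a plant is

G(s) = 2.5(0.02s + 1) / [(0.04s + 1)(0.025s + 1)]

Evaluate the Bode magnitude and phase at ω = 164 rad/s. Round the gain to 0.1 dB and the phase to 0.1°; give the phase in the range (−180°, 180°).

At ω = 164 rad/s:
zero (1 + j164·0.02) = 1 + j3.28 → |·| ≈ 3.4291, ∠ ≈ 73.04°
pole (1 + j164·0.04) = 1 + j6.56 → |·| ≈ 6.6358, ∠ ≈ 81.33°
pole (1 + j164·0.025) = 1 + j4.1 → |·| ≈ 4.2202, ∠ ≈ 76.29°
|G| = 2.5 · 3.4291 / (6.6358 · 4.2202) ≈ 0.30612
Gain = 20 log₁₀(0.30612) ≈ -10.28 dB
∠G = (73.04°) − (81.33° + 76.29°) = -84.58°

-10.3 dB, -84.6°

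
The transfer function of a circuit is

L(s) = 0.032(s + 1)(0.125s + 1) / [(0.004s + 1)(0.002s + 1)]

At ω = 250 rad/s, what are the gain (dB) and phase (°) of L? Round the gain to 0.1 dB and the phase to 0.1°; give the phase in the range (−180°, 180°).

At ω = 250 rad/s:
zero (1 + j250·1) = 1 + j250 → |·| ≈ 250, ∠ ≈ 89.77°
zero (1 + j250·0.125) = 1 + j31.25 → |·| ≈ 31.266, ∠ ≈ 88.17°
pole (1 + j250·0.004) = 1 + j1 → |·| ≈ 1.4142, ∠ ≈ 45.00°
pole (1 + j250·0.002) = 1 + j0.5 → |·| ≈ 1.118, ∠ ≈ 26.57°
|L| = 0.032 · 250 · 31.266 / (1.4142 · 1.118) ≈ 158.2
Gain = 20 log₁₀(158.2) ≈ 43.98 dB
∠L = (89.77° + 88.17°) − (45.00° + 26.57°) = 106.37°

44.0 dB, 106.4°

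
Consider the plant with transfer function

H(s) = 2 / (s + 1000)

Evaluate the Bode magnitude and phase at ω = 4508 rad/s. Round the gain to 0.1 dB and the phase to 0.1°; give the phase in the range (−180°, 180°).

-67.3 dB, -77.5°

At s = jω = j4508:
pole (s+1000): 1000 + j4508 → |·| = √(1000²+4508²) = √21322064 ≈ 4617.6, ∠ = arctan(4508/1000) ≈ 77.49°
|H| = 2 / 4617.6 ≈ 0.00043313
Gain = 20 log₁₀(0.00043313) ≈ -67.27 dB
∠H = 0.00° − 77.49° = -77.49°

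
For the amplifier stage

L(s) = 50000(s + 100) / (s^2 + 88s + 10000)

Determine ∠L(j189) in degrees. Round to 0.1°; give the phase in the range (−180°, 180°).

-85.0°

At s = jω = j189:
zero (s+100): 100 + j189 → |·| = √(100²+189²) = √45721 ≈ 213.82, ∠ = arctan(189/100) ≈ 62.12°
quadratic: (j189)² + 88·j189 + 10000 = -25721 + j16632 → |·| ≈ 30630, ∠ ≈ 147.11°
∠L = 62.12° − 147.11° = -84.99°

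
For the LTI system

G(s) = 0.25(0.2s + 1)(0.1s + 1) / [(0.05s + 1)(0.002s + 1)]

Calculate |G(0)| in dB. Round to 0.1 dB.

-12.0 dB

G(0) = 0.25 · 1 / 1 = 0.25
20 log₁₀(0.25) ≈ -12.04 dB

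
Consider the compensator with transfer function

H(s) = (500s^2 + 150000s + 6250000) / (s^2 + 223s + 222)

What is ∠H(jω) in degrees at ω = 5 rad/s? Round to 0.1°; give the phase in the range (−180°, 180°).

Substitute s = j5:
Numerator: 500(j5)^2 + 150000(j5) + 6250000 = 6237500 + j750000
Denominator: (j5)^2 + 223(j5) + 222 = 197 + j1115
|N| = √(6237500² + 750000²) ≈ 6.2824e+06, ∠N ≈ 6.86°
|D| = √(197² + 1115²) ≈ 1132.3, ∠D ≈ 79.98°
∠H = 6.86° − 79.98° = -73.12°

-73.1°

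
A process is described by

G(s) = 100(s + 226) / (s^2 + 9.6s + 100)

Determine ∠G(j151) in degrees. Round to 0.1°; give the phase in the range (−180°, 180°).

-142.6°

At s = jω = j151:
zero (s+226): 226 + j151 → |·| = √(226²+151²) = √73877 ≈ 271.8, ∠ = arctan(151/226) ≈ 33.75°
quadratic: (j151)² + 9.6·j151 + 100 = -22701 + j1449.6 → |·| ≈ 22747, ∠ ≈ 176.35°
∠G = 33.75° − 176.35° = -142.60°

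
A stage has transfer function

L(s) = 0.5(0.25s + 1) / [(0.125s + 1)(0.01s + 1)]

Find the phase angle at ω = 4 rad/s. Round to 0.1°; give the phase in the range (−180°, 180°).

16.1°

At ω = 4 rad/s:
zero (1 + j4·0.25) = 1 + j1 → |·| ≈ 1.4142, ∠ ≈ 45.00°
pole (1 + j4·0.125) = 1 + j0.5 → |·| ≈ 1.118, ∠ ≈ 26.57°
pole (1 + j4·0.01) = 1 + j0.04 → |·| ≈ 1.0008, ∠ ≈ 2.29°
∠L = (45.00°) − (26.57° + 2.29°) = 16.14°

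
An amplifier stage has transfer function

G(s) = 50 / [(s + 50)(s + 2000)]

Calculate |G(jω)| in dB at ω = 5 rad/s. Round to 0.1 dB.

-66.1 dB

At s = jω = j5:
pole (s+50): 50 + j5 → |·| = √(50²+5²) = √2525 ≈ 50.249, ∠ = arctan(5/50) ≈ 5.71°
pole (s+2000): 2000 + j5 → |·| = √(2000²+5²) = √4000025 ≈ 2000, ∠ = arctan(5/2000) ≈ 0.14°
|G| = 50 / 1.005e+05 ≈ 0.00049751
Gain = 20 log₁₀(0.00049751) ≈ -66.06 dB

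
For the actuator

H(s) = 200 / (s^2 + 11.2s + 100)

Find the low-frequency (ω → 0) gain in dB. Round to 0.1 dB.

6.0 dB

H(0) = 200 / 100 = 2
20 log₁₀(2) ≈ 6.02 dB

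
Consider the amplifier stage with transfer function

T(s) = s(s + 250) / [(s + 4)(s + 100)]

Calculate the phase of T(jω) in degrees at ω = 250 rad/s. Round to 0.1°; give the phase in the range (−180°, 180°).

-22.3°

At s = jω = j250:
zero (s+250): 250 + j250 → |·| = √(250²+250²) = √125000 ≈ 353.55, ∠ = arctan(250/250) ≈ 45.00°
zero at origin: s = j250 → |·| = 250, ∠ = 90.00°
pole (s+4): 4 + j250 → |·| = √(4²+250²) = √62516 ≈ 250.03, ∠ = arctan(250/4) ≈ 89.08°
pole (s+100): 100 + j250 → |·| = √(100²+250²) = √72500 ≈ 269.26, ∠ = arctan(250/100) ≈ 68.20°
∠T = 135.00° − 157.28° = -22.28°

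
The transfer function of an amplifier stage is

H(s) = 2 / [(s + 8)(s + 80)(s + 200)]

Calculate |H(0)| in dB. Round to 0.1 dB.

H(0) = 2 / (8·80·200) = 1.5625e-05
20 log₁₀(1.5625e-05) ≈ -96.12 dB

-96.1 dB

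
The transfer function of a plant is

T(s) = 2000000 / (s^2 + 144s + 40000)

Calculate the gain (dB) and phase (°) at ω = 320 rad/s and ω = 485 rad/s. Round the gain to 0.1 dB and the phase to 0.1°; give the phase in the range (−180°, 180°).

At s = jω = j320:
quadratic: (j320)² + 144·j320 + 40000 = -62400 + j46080 → |·| ≈ 77570, ∠ ≈ 143.56°
|T| = 2000000 / 77570 ≈ 25.783
Gain = 20 log₁₀(25.783) ≈ 28.23 dB
∠T = 0.00° − 143.56° = -143.56°

At s = jω = j485:
quadratic: (j485)² + 144·j485 + 40000 = -195225 + j69840 → |·| ≈ 2.0734e+05, ∠ ≈ 160.32°
|T| = 2000000 / 2.0734e+05 ≈ 9.646
Gain = 20 log₁₀(9.646) ≈ 19.69 dB
∠T = 0.00° − 160.32° = -160.32°

ω = 320: 28.2 dB, -143.6°; ω = 485: 19.7 dB, -160.3°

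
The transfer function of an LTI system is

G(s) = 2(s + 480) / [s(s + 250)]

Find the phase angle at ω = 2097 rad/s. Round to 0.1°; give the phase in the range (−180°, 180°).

-96.1°

At s = jω = j2097:
zero (s+480): 480 + j2097 → |·| = √(480²+2097²) = √4627809 ≈ 2151.2, ∠ = arctan(2097/480) ≈ 77.11°
pole (s+250): 250 + j2097 → |·| = √(250²+2097²) = √4459909 ≈ 2111.8, ∠ = arctan(2097/250) ≈ 83.20°
pole at origin: |s| = 2097, ∠ = 90.00° (in denominator)
∠G = 77.11° − 173.20° = -96.09°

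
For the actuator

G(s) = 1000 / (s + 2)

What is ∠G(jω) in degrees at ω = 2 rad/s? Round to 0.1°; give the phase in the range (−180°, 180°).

-45.0°

Substitute s = j2:
Numerator: 1000 = 1000 + j0
Denominator: (j2) + 2 = 2 + j2
|N| = √(1000² + 0²) ≈ 1000, ∠N ≈ 0.00°
|D| = √(2² + 2²) ≈ 2.8284, ∠D ≈ 45.00°
∠G = 0.00° − 45.00° = -45.00°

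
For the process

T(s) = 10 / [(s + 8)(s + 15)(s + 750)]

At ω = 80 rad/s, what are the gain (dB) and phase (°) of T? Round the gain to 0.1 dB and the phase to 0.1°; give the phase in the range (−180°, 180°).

-113.9 dB, -169.8°

At s = jω = j80:
pole (s+8): 8 + j80 → |·| = √(8²+80²) = √6464 ≈ 80.399, ∠ = arctan(80/8) ≈ 84.29°
pole (s+15): 15 + j80 → |·| = √(15²+80²) = √6625 ≈ 81.394, ∠ = arctan(80/15) ≈ 79.38°
pole (s+750): 750 + j80 → |·| = √(750²+80²) = √568900 ≈ 754.25, ∠ = arctan(80/750) ≈ 6.09°
|T| = 10 / 4.9358e+06 ≈ 2.026e-06
Gain = 20 log₁₀(2.026e-06) ≈ -113.87 dB
∠T = 0.00° − 169.76° = -169.76°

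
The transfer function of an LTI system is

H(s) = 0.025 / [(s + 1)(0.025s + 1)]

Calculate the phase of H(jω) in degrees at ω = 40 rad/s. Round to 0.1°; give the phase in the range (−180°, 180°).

At ω = 40 rad/s:
pole (1 + j40·1) = 1 + j40 → |·| ≈ 40.012, ∠ ≈ 88.57°
pole (1 + j40·0.025) = 1 + j1 → |·| ≈ 1.4142, ∠ ≈ 45.00°
∠H = (0°) − (88.57° + 45.00°) = -133.57°

-133.6°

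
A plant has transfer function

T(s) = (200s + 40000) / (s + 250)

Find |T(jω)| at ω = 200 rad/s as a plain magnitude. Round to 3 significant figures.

Substitute s = j200:
Numerator: 200(j200) + 40000 = 40000 + j40000
Denominator: (j200) + 250 = 250 + j200
|N| = √(40000² + 40000²) ≈ 56569, ∠N ≈ 45.00°
|D| = √(250² + 200²) ≈ 320.16, ∠D ≈ 38.66°
|T| = 56569 / 320.16 ≈ 176.69

177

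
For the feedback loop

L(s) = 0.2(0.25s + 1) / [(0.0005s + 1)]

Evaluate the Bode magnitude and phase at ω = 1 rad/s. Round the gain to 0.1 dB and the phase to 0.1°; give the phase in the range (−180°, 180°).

At ω = 1 rad/s:
zero (1 + j1·0.25) = 1 + j0.25 → |·| ≈ 1.0308, ∠ ≈ 14.04°
pole (1 + j1·0.0005) = 1 + j0.0005 → |·| ≈ 1, ∠ ≈ 0.03°
|L| = 0.2 · 1.0308 / (1) ≈ 0.20616
Gain = 20 log₁₀(0.20616) ≈ -13.72 dB
∠L = (14.04°) − (0.03°) = 14.01°

-13.7 dB, 14.0°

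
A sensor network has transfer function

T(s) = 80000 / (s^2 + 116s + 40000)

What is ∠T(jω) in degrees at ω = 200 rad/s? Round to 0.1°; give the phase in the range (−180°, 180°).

At s = jω = j200:
quadratic: (j200)² + 116·j200 + 40000 = 0 + j23200 → |·| ≈ 23200, ∠ ≈ 90.00°
∠T = 0.00° − 90.00° = -90.00°

-90.0°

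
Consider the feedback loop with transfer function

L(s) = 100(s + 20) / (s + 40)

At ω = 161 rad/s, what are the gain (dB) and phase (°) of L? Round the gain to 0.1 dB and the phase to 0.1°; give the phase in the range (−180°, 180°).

39.8 dB, 6.9°

At s = jω = j161:
zero (s+20): 20 + j161 → |·| = √(20²+161²) = √26321 ≈ 162.24, ∠ = arctan(161/20) ≈ 82.92°
pole (s+40): 40 + j161 → |·| = √(40²+161²) = √27521 ≈ 165.89, ∠ = arctan(161/40) ≈ 76.05°
|L| = 100 · 162.24 / 165.89 ≈ 97.8
Gain = 20 log₁₀(97.8) ≈ 39.81 dB
∠L = 82.92° − 76.05° = 6.87°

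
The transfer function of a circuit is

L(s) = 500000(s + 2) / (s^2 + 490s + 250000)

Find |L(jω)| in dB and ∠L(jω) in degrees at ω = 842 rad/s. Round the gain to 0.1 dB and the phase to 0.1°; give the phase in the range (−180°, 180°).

56.7 dB, -48.2°

At s = jω = j842:
zero (s+2): 2 + j842 → |·| = √(2²+842²) = √708968 ≈ 842, ∠ = arctan(842/2) ≈ 89.86°
quadratic: (j842)² + 490·j842 + 250000 = -458964 + j412580 → |·| ≈ 6.1715e+05, ∠ ≈ 138.05°
|L| = 500000 · 842 / 6.1715e+05 ≈ 682.17
Gain = 20 log₁₀(682.17) ≈ 56.68 dB
∠L = 89.86° − 138.05° = -48.19°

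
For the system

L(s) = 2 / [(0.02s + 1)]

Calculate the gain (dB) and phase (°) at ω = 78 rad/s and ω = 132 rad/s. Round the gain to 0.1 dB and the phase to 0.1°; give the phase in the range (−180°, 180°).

At ω = 78 rad/s:
pole (1 + j78·0.02) = 1 + j1.56 → |·| ≈ 1.853, ∠ ≈ 57.34°
|L| = 2 · 1 / (1.853) ≈ 1.0793
Gain = 20 log₁₀(1.0793) ≈ 0.66 dB
∠L = (0°) − (57.34°) = -57.34°

At ω = 132 rad/s:
pole (1 + j132·0.02) = 1 + j2.64 → |·| ≈ 2.823, ∠ ≈ 69.25°
|L| = 2 · 1 / (2.823) ≈ 0.70847
Gain = 20 log₁₀(0.70847) ≈ -2.99 dB
∠L = (0°) − (69.25°) = -69.25°

ω = 78: 0.7 dB, -57.3°; ω = 132: -3.0 dB, -69.3°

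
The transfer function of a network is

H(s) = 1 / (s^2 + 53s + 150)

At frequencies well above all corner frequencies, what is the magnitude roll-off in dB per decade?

-40 dB/decade

Each pole contributes −20 dB/decade at high frequency; each zero contributes +20 dB/decade.
Net: 0 zero(s) − 2 pole(s) → -40 dB/decade.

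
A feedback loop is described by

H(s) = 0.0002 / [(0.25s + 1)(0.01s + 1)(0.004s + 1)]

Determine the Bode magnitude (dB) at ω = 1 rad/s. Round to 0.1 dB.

-74.2 dB

At ω = 1 rad/s:
pole (1 + j1·0.25) = 1 + j0.25 → |·| ≈ 1.0308, ∠ ≈ 14.04°
pole (1 + j1·0.01) = 1 + j0.01 → |·| ≈ 1, ∠ ≈ 0.57°
pole (1 + j1·0.004) = 1 + j0.004 → |·| ≈ 1, ∠ ≈ 0.23°
|H| = 0.0002 · 1 / (1.0308 · 1 · 1) ≈ 0.00019402
Gain = 20 log₁₀(0.00019402) ≈ -74.24 dB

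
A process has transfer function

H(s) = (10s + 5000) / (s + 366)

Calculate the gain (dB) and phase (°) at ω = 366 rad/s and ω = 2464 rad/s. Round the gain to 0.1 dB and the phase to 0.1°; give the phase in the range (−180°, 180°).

Substitute s = j366:
Numerator: 10(j366) + 5000 = 5000 + j3660
Denominator: (j366) + 366 = 366 + j366
|N| = √(5000² + 3660²) ≈ 6196.4, ∠N ≈ 36.20°
|D| = √(366² + 366²) ≈ 517.6, ∠D ≈ 45.00°
|H| = 6196.4 / 517.6 ≈ 11.971
Gain = 20 log₁₀(11.971) ≈ 21.56 dB
∠H = 36.20° − 45.00° = -8.80°

Substitute s = j2464:
Numerator: 10(j2464) + 5000 = 5000 + j24640
Denominator: (j2464) + 366 = 366 + j2464
|N| = √(5000² + 24640²) ≈ 25142, ∠N ≈ 78.53°
|D| = √(366² + 2464²) ≈ 2491, ∠D ≈ 81.55°
|H| = 25142 / 2491 ≈ 10.093
Gain = 20 log₁₀(10.093) ≈ 20.08 dB
∠H = 78.53° − 81.55° = -3.02°

ω = 366: 21.6 dB, -8.8°; ω = 2464: 20.1 dB, -3.0°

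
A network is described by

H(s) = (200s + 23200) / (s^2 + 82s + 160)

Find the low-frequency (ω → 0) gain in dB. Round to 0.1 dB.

43.2 dB

H(0) = 23200 / 160 = 145
20 log₁₀(145) ≈ 43.23 dB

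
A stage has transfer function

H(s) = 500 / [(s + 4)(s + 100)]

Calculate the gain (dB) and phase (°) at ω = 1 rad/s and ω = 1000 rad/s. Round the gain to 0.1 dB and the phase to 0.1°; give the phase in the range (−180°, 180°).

At s = jω = j1:
pole (s+4): 4 + j1 → |·| = √(4²+1²) = √17 ≈ 4.1231, ∠ = arctan(1/4) ≈ 14.04°
pole (s+100): 100 + j1 → |·| = √(100²+1²) = √10001 ≈ 100, ∠ = arctan(1/100) ≈ 0.57°
|H| = 500 / 412.31 ≈ 1.2127
Gain = 20 log₁₀(1.2127) ≈ 1.68 dB
∠H = 0.00° − 14.61° = -14.61°

At s = jω = j1000:
pole (s+4): 4 + j1000 → |·| = √(4²+1000²) = √1000016 ≈ 1000, ∠ = arctan(1000/4) ≈ 89.77°
pole (s+100): 100 + j1000 → |·| = √(100²+1000²) = √1010000 ≈ 1005, ∠ = arctan(1000/100) ≈ 84.29°
|H| = 500 / 1.005e+06 ≈ 0.00049751
Gain = 20 log₁₀(0.00049751) ≈ -66.06 dB
∠H = 0.00° − 174.06° = -174.06°

ω = 1: 1.7 dB, -14.6°; ω = 1000: -66.1 dB, -174.1°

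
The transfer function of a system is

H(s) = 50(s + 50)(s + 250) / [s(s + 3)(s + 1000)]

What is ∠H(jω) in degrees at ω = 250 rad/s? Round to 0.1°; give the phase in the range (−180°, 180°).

-69.7°

At s = jω = j250:
zero (s+50): 50 + j250 → |·| = √(50²+250²) = √65000 ≈ 254.95, ∠ = arctan(250/50) ≈ 78.69°
zero (s+250): 250 + j250 → |·| = √(250²+250²) = √125000 ≈ 353.55, ∠ = arctan(250/250) ≈ 45.00°
pole (s+3): 3 + j250 → |·| = √(3²+250²) = √62509 ≈ 250.02, ∠ = arctan(250/3) ≈ 89.31°
pole (s+1000): 1000 + j250 → |·| = √(1000²+250²) = √1062500 ≈ 1030.8, ∠ = arctan(250/1000) ≈ 14.04°
pole at origin: |s| = 250, ∠ = 90.00° (in denominator)
∠H = 123.69° − 193.35° = -69.66°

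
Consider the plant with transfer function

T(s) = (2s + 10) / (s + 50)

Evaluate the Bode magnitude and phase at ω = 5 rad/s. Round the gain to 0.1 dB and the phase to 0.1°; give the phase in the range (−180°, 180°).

-11.0 dB, 39.3°

Substitute s = j5:
Numerator: 2(j5) + 10 = 10 + j10
Denominator: (j5) + 50 = 50 + j5
|N| = √(10² + 10²) ≈ 14.142, ∠N ≈ 45.00°
|D| = √(50² + 5²) ≈ 50.249, ∠D ≈ 5.71°
|T| = 14.142 / 50.249 ≈ 0.28144
Gain = 20 log₁₀(0.28144) ≈ -11.01 dB
∠T = 45.00° − 5.71° = 39.29°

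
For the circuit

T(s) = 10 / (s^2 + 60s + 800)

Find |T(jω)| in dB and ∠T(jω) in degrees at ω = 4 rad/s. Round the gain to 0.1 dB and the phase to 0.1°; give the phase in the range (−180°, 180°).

Substitute s = j4:
Numerator: 10 = 10 + j0
Denominator: (j4)^2 + 60(j4) + 800 = 784 + j240
|N| = √(10² + 0²) ≈ 10, ∠N ≈ 0.00°
|D| = √(784² + 240²) ≈ 819.91, ∠D ≈ 17.02°
|T| = 10 / 819.91 ≈ 0.012196
Gain = 20 log₁₀(0.012196) ≈ -38.28 dB
∠T = 0.00° − 17.02° = -17.02°

-38.3 dB, -17.0°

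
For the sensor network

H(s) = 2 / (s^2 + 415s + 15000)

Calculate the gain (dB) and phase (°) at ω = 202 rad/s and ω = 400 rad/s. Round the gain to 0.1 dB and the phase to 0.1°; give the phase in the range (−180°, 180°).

Substitute s = j202:
Numerator: 2 = 2 + j0
Denominator: (j202)^2 + 415(j202) + 15000 = -25804 + j83830
|N| = √(2² + 0²) ≈ 2, ∠N ≈ 0.00°
|D| = √(25804² + 83830²) ≈ 87712, ∠D ≈ 107.11°
|H| = 2 / 87712 ≈ 2.2802e-05
Gain = 20 log₁₀(2.2802e-05) ≈ -92.84 dB
∠H = 0.00° − 107.11° = -107.11°

Substitute s = j400:
Numerator: 2 = 2 + j0
Denominator: (j400)^2 + 415(j400) + 15000 = -145000 + j166000
|N| = √(2² + 0²) ≈ 2, ∠N ≈ 0.00°
|D| = √(145000² + 166000²) ≈ 2.2041e+05, ∠D ≈ 131.14°
|H| = 2 / 2.2041e+05 ≈ 9.074e-06
Gain = 20 log₁₀(9.074e-06) ≈ -100.84 dB
∠H = 0.00° − 131.14° = -131.14°

ω = 202: -92.8 dB, -107.1°; ω = 400: -100.8 dB, -131.1°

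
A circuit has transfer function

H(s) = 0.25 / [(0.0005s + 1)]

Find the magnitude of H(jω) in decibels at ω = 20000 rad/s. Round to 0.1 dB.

At ω = 20000 rad/s:
pole (1 + j20000·0.0005) = 1 + j10 → |·| ≈ 10.05, ∠ ≈ 84.29°
|H| = 0.25 · 1 / (10.05) ≈ 0.024876
Gain = 20 log₁₀(0.024876) ≈ -32.08 dB

-32.1 dB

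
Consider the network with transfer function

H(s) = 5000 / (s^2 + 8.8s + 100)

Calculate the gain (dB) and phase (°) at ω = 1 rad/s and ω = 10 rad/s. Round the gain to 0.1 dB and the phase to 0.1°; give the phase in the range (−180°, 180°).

ω = 1: 34.0 dB, -5.1°; ω = 10: 35.1 dB, -90.0°

At s = jω = j1:
quadratic: (j1)² + 8.8·j1 + 100 = 99 + j8.8 → |·| ≈ 99.39, ∠ ≈ 5.08°
|H| = 5000 / 99.39 ≈ 50.307
Gain = 20 log₁₀(50.307) ≈ 34.03 dB
∠H = 0.00° − 5.08° = -5.08°

At s = jω = j10:
quadratic: (j10)² + 8.8·j10 + 100 = 0 + j88 → |·| ≈ 88, ∠ ≈ 90.00°
|H| = 5000 / 88 ≈ 56.818
Gain = 20 log₁₀(56.818) ≈ 35.09 dB
∠H = 0.00° − 90.00° = -90.00°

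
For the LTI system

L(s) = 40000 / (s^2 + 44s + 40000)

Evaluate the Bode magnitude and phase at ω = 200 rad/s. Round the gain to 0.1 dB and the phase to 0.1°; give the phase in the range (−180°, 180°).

13.2 dB, -90.0°

At s = jω = j200:
quadratic: (j200)² + 44·j200 + 40000 = 0 + j8800 → |·| ≈ 8800, ∠ ≈ 90.00°
|L| = 40000 / 8800 ≈ 4.5455
Gain = 20 log₁₀(4.5455) ≈ 13.15 dB
∠L = 0.00° − 90.00° = -90.00°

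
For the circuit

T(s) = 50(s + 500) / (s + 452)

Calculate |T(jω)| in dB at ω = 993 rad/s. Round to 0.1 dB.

34.1 dB

At s = jω = j993:
zero (s+500): 500 + j993 → |·| = √(500²+993²) = √1236049 ≈ 1111.8, ∠ = arctan(993/500) ≈ 63.27°
pole (s+452): 452 + j993 → |·| = √(452²+993²) = √1190353 ≈ 1091, ∠ = arctan(993/452) ≈ 65.53°
|T| = 50 · 1111.8 / 1091 ≈ 50.953
Gain = 20 log₁₀(50.953) ≈ 34.14 dB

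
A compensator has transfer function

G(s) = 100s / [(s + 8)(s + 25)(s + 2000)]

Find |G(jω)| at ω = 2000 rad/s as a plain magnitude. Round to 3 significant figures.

At s = jω = j2000:
zero at origin: s = j2000 → |·| = 2000, ∠ = 90.00°
pole (s+8): 8 + j2000 → |·| = √(8²+2000²) = √4000064 ≈ 2000, ∠ = arctan(2000/8) ≈ 89.77°
pole (s+25): 25 + j2000 → |·| = √(25²+2000²) = √4000625 ≈ 2000.2, ∠ = arctan(2000/25) ≈ 89.28°
pole (s+2000): 2000 + j2000 → |·| = √(2000²+2000²) = √8000000 ≈ 2828.4, ∠ = arctan(2000/2000) ≈ 45.00°
|G| = 100 · 2000 / 1.1315e+10 ≈ 1.7676e-05

1.77e-05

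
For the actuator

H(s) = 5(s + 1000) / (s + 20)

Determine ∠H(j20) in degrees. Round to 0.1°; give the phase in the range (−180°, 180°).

At s = jω = j20:
zero (s+1000): 1000 + j20 → |·| = √(1000²+20²) = √1000400 ≈ 1000.2, ∠ = arctan(20/1000) ≈ 1.15°
pole (s+20): 20 + j20 → |·| = √(20²+20²) = √800 ≈ 28.284, ∠ = arctan(20/20) ≈ 45.00°
∠H = 1.15° − 45.00° = -43.85°

-43.9°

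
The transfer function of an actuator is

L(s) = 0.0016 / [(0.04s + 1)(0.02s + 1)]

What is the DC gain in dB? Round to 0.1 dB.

L(0) = 0.0016 · 1 / 1 = 0.0016
20 log₁₀(0.0016) ≈ -55.92 dB

-55.9 dB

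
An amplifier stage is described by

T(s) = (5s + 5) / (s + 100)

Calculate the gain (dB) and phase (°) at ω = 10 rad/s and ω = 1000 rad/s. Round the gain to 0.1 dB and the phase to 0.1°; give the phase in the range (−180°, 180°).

ω = 10: -6.0 dB, 78.6°; ω = 1000: 13.9 dB, 5.7°

Substitute s = j10:
Numerator: 5(j10) + 5 = 5 + j50
Denominator: (j10) + 100 = 100 + j10
|N| = √(5² + 50²) ≈ 50.249, ∠N ≈ 84.29°
|D| = √(100² + 10²) ≈ 100.5, ∠D ≈ 5.71°
|T| = 50.249 / 100.5 ≈ 0.49999
Gain = 20 log₁₀(0.49999) ≈ -6.02 dB
∠T = 84.29° − 5.71° = 78.58°

Substitute s = j1000:
Numerator: 5(j1000) + 5 = 5 + j5000
Denominator: (j1000) + 100 = 100 + j1000
|N| = √(5² + 5000²) ≈ 5000, ∠N ≈ 89.94°
|D| = √(100² + 1000²) ≈ 1005, ∠D ≈ 84.29°
|T| = 5000 / 1005 ≈ 4.9751
Gain = 20 log₁₀(4.9751) ≈ 13.94 dB
∠T = 89.94° − 84.29° = 5.65°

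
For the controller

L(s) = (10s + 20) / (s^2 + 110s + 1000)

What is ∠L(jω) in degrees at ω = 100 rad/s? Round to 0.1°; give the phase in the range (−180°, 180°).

Substitute s = j100:
Numerator: 10(j100) + 20 = 20 + j1000
Denominator: (j100)^2 + 110(j100) + 1000 = -9000 + j11000
|N| = √(20² + 1000²) ≈ 1000.2, ∠N ≈ 88.85°
|D| = √(9000² + 11000²) ≈ 14213, ∠D ≈ 129.29°
∠L = 88.85° − 129.29° = -40.44°

-40.4°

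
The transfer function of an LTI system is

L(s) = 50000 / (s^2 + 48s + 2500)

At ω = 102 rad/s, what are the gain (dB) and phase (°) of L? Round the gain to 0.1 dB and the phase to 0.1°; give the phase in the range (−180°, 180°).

At s = jω = j102:
quadratic: (j102)² + 48·j102 + 2500 = -7904 + j4896 → |·| ≈ 9297.5, ∠ ≈ 148.22°
|L| = 50000 / 9297.5 ≈ 5.3778
Gain = 20 log₁₀(5.3778) ≈ 14.61 dB
∠L = 0.00° − 148.22° = -148.22°

14.6 dB, -148.2°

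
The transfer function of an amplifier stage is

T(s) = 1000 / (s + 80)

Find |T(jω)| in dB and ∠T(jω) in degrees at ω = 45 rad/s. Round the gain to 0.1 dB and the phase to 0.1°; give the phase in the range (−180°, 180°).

Substitute s = j45:
Numerator: 1000 = 1000 + j0
Denominator: (j45) + 80 = 80 + j45
|N| = √(1000² + 0²) ≈ 1000, ∠N ≈ 0.00°
|D| = √(80² + 45²) ≈ 91.788, ∠D ≈ 29.36°
|T| = 1000 / 91.788 ≈ 10.895
Gain = 20 log₁₀(10.895) ≈ 20.74 dB
∠T = 0.00° − 29.36° = -29.36°

20.7 dB, -29.4°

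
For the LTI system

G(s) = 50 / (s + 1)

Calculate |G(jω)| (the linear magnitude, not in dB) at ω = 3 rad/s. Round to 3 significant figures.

At s = jω = j3:
pole (s+1): 1 + j3 → |·| = √(1²+3²) = √10 ≈ 3.1623, ∠ = arctan(3/1) ≈ 71.57°
|G| = 50 / 3.1623 ≈ 15.811

15.8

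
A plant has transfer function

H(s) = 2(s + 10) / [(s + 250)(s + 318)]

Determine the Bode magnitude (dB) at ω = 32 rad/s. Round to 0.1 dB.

At s = jω = j32:
zero (s+10): 10 + j32 → |·| = √(10²+32²) = √1124 ≈ 33.526, ∠ = arctan(32/10) ≈ 72.65°
pole (s+250): 250 + j32 → |·| = √(250²+32²) = √63524 ≈ 252.04, ∠ = arctan(32/250) ≈ 7.29°
pole (s+318): 318 + j32 → |·| = √(318²+32²) = √102148 ≈ 319.61, ∠ = arctan(32/318) ≈ 5.75°
|H| = 2 · 33.526 / 80555 ≈ 0.00083238
Gain = 20 log₁₀(0.00083238) ≈ -61.59 dB

-61.6 dB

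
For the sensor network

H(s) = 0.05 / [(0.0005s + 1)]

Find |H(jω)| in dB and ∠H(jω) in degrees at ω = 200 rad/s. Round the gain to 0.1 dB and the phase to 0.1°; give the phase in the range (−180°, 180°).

-26.1 dB, -5.7°

At ω = 200 rad/s:
pole (1 + j200·0.0005) = 1 + j0.1 → |·| ≈ 1.005, ∠ ≈ 5.71°
|H| = 0.05 · 1 / (1.005) ≈ 0.049751
Gain = 20 log₁₀(0.049751) ≈ -26.06 dB
∠H = (0°) − (5.71°) = -5.71°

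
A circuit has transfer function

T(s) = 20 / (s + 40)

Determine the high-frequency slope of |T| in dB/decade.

-20 dB/decade

Each pole contributes −20 dB/decade at high frequency; each zero contributes +20 dB/decade.
Net: 0 zero(s) − 1 pole(s) → -20 dB/decade.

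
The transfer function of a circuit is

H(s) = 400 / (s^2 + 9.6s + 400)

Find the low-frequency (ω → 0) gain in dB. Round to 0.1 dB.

0.0 dB

H(0) = 400 / 400 = 1
20 log₁₀(1) ≈ 0.00 dB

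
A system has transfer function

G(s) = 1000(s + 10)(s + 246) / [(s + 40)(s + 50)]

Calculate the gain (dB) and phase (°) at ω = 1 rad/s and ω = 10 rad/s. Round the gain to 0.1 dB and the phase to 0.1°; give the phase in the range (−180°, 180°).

ω = 1: 61.8 dB, 3.4°; ω = 10: 64.4 dB, 22.0°

At s = jω = j1:
zero (s+10): 10 + j1 → |·| = √(10²+1²) = √101 ≈ 10.05, ∠ = arctan(1/10) ≈ 5.71°
zero (s+246): 246 + j1 → |·| = √(246²+1²) = √60517 ≈ 246, ∠ = arctan(1/246) ≈ 0.23°
pole (s+40): 40 + j1 → |·| = √(40²+1²) = √1601 ≈ 40.012, ∠ = arctan(1/40) ≈ 1.43°
pole (s+50): 50 + j1 → |·| = √(50²+1²) = √2501 ≈ 50.01, ∠ = arctan(1/50) ≈ 1.15°
|G| = 1000 · 2472.3 / 2001 ≈ 1235.5
Gain = 20 log₁₀(1235.5) ≈ 61.84 dB
∠G = 5.94° − 2.58° = 3.36°

At s = jω = j10:
zero (s+10): 10 + j10 → |·| = √(10²+10²) = √200 ≈ 14.142, ∠ = arctan(10/10) ≈ 45.00°
zero (s+246): 246 + j10 → |·| = √(246²+10²) = √60616 ≈ 246.2, ∠ = arctan(10/246) ≈ 2.33°
pole (s+40): 40 + j10 → |·| = √(40²+10²) = √1700 ≈ 41.231, ∠ = arctan(10/40) ≈ 14.04°
pole (s+50): 50 + j10 → |·| = √(50²+10²) = √2600 ≈ 50.99, ∠ = arctan(10/50) ≈ 11.31°
|G| = 1000 · 3481.8 / 2102.4 ≈ 1656.1
Gain = 20 log₁₀(1656.1) ≈ 64.38 dB
∠G = 47.33° − 25.35° = 21.98°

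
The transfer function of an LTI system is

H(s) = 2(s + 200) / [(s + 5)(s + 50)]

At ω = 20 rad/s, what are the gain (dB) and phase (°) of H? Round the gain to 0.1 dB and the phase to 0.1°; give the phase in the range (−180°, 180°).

At s = jω = j20:
zero (s+200): 200 + j20 → |·| = √(200²+20²) = √40400 ≈ 201, ∠ = arctan(20/200) ≈ 5.71°
pole (s+5): 5 + j20 → |·| = √(5²+20²) = √425 ≈ 20.616, ∠ = arctan(20/5) ≈ 75.96°
pole (s+50): 50 + j20 → |·| = √(50²+20²) = √2900 ≈ 53.852, ∠ = arctan(20/50) ≈ 21.80°
|H| = 2 · 201 / 1110.2 ≈ 0.3621
Gain = 20 log₁₀(0.3621) ≈ -8.82 dB
∠H = 5.71° − 97.76° = -92.05°

-8.8 dB, -92.1°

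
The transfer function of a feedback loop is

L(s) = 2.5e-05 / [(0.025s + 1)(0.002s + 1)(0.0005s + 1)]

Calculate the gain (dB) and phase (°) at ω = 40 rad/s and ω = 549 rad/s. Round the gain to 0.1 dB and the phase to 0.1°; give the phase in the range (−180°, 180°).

ω = 40: -95.1 dB, -50.7°; ω = 549: -118.6 dB, -148.9°

At ω = 40 rad/s:
pole (1 + j40·0.025) = 1 + j1 → |·| ≈ 1.4142, ∠ ≈ 45.00°
pole (1 + j40·0.002) = 1 + j0.08 → |·| ≈ 1.0032, ∠ ≈ 4.57°
pole (1 + j40·0.0005) = 1 + j0.02 → |·| ≈ 1.0002, ∠ ≈ 1.15°
|L| = 2.5e-05 · 1 / (1.4142 · 1.0032 · 1.0002) ≈ 1.7618e-05
Gain = 20 log₁₀(1.7618e-05) ≈ -95.08 dB
∠L = (0°) − (45.00° + 4.57° + 1.15°) = -50.72°

At ω = 549 rad/s:
pole (1 + j549·0.025) = 1 + j13.725 → |·| ≈ 13.761, ∠ ≈ 85.83°
pole (1 + j549·0.002) = 1 + j1.098 → |·| ≈ 1.4851, ∠ ≈ 47.67°
pole (1 + j549·0.0005) = 1 + j0.2745 → |·| ≈ 1.037, ∠ ≈ 15.35°
|L| = 2.5e-05 · 1 / (13.761 · 1.4851 · 1.037) ≈ 1.1797e-06
Gain = 20 log₁₀(1.1797e-06) ≈ -118.56 dB
∠L = (0°) − (85.83° + 47.67° + 15.35°) = -148.85°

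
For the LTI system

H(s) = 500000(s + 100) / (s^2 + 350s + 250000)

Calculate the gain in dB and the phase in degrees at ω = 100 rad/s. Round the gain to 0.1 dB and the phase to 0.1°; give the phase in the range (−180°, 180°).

At s = jω = j100:
zero (s+100): 100 + j100 → |·| = √(100²+100²) = √20000 ≈ 141.42, ∠ = arctan(100/100) ≈ 45.00°
quadratic: (j100)² + 350·j100 + 250000 = 240000 + j35000 → |·| ≈ 2.4254e+05, ∠ ≈ 8.30°
|H| = 500000 · 141.42 / 2.4254e+05 ≈ 291.54
Gain = 20 log₁₀(291.54) ≈ 49.29 dB
∠H = 45.00° − 8.30° = 36.70°

49.3 dB, 36.7°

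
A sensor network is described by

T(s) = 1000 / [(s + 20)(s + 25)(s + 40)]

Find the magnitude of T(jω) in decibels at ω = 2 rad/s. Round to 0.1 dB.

At s = jω = j2:
pole (s+20): 20 + j2 → |·| = √(20²+2²) = √404 ≈ 20.1, ∠ = arctan(2/20) ≈ 5.71°
pole (s+25): 25 + j2 → |·| = √(25²+2²) = √629 ≈ 25.08, ∠ = arctan(2/25) ≈ 4.57°
pole (s+40): 40 + j2 → |·| = √(40²+2²) = √1604 ≈ 40.05, ∠ = arctan(2/40) ≈ 2.86°
|T| = 1000 / 20190 ≈ 0.049529
Gain = 20 log₁₀(0.049529) ≈ -26.10 dB

-26.1 dB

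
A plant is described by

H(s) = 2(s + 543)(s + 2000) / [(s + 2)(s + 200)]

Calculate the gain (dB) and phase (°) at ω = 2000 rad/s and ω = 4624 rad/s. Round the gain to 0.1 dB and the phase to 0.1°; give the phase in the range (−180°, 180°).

ω = 2000: 9.3 dB, -54.4°; ω = 4624: 6.8 dB, -27.6°

At s = jω = j2000:
zero (s+543): 543 + j2000 → |·| = √(543²+2000²) = √4294849 ≈ 2072.4, ∠ = arctan(2000/543) ≈ 74.81°
zero (s+2000): 2000 + j2000 → |·| = √(2000²+2000²) = √8000000 ≈ 2828.4, ∠ = arctan(2000/2000) ≈ 45.00°
pole (s+2): 2 + j2000 → |·| = √(2²+2000²) = √4000004 ≈ 2000, ∠ = arctan(2000/2) ≈ 89.94°
pole (s+200): 200 + j2000 → |·| = √(200²+2000²) = √4040000 ≈ 2010, ∠ = arctan(2000/200) ≈ 84.29°
|H| = 2 · 5.8616e+06 / 4.02e+06 ≈ 2.9162
Gain = 20 log₁₀(2.9162) ≈ 9.30 dB
∠H = 119.81° − 174.23° = -54.42°

At s = jω = j4624:
zero (s+543): 543 + j4624 → |·| = √(543²+4624²) = √21676225 ≈ 4655.8, ∠ = arctan(4624/543) ≈ 83.30°
zero (s+2000): 2000 + j4624 → |·| = √(2000²+4624²) = √25381376 ≈ 5038, ∠ = arctan(4624/2000) ≈ 66.61°
pole (s+2): 2 + j4624 → |·| = √(2²+4624²) = √21381380 ≈ 4624, ∠ = arctan(4624/2) ≈ 89.98°
pole (s+200): 200 + j4624 → |·| = √(200²+4624²) = √21421376 ≈ 4628.3, ∠ = arctan(4624/200) ≈ 87.52°
|H| = 2 · 2.3456e+07 / 2.1401e+07 ≈ 2.192
Gain = 20 log₁₀(2.192) ≈ 6.82 dB
∠H = 149.91° − 177.50° = -27.59°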